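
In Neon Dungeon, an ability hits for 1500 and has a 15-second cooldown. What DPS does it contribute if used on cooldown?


DPS = damage / cooldown
= 1500 / 15
= 100.00

100.00 DPS


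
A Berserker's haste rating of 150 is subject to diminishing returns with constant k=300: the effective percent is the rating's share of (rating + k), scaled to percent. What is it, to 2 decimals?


effective% = rating / (rating + k) * 100
= 150 / (150 + 300) * 100
= 150 / 450 * 100
= 0.333333 * 100
= 33.33%

33.33%


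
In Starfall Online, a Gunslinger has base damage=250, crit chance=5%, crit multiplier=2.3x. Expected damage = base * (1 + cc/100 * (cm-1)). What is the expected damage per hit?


E[dmg] = base * (1 + crit_chance * (crit_mult - 1))
cc as decimal = 5/100 = 0.05
cm - 1 = 2.3 - 1 = 1.3
Bonus factor = 0.05 * 1.3 = 0.065
Total multiplier = 1 + 0.065 = 1.065
Expected damage = 250 * 1.065 = 266.25

266.25 damage


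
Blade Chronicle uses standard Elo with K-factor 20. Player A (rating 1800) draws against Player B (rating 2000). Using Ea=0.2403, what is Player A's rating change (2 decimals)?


Elo update: delta = K * (S - Ea), where S = 0.5 (draws)
S - Ea = 0.5 - 0.2403 = 0.2597
Rating change = 20 * 0.2597
= 5.19

5.19 rating points


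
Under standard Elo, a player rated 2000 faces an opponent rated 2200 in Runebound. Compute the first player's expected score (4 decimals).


Elo expected score: Ea = 1/(1 + 10^((Rb-Ra)/400))
Rb - Ra = 2200 - 2000 = 200
(Rb-Ra)/400 = 200/400 = 0.5
10^0.5 = 3.162278
Ea = 1/(1 + 3.162278) = 1/4.162278 = 0.2403

0.2403


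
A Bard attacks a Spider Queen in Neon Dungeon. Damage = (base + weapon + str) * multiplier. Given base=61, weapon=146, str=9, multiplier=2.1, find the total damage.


Sum base + weapon + str = 61 + 146 + 9 = 216
Multiply by 2.1:
216 * 2.1 = 453.6

453.6 damage


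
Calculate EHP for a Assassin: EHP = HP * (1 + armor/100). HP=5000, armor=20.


EHP = 5000 * (1 + 20/100)
= 5000 * (1 + 0.2)
= 5000 * 1.2
= 6000.0

6000.0 EHP


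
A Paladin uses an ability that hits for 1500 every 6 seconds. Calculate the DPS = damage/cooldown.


DPS = damage / cooldown
= 1500 / 6
= 250.00

250.00 DPS


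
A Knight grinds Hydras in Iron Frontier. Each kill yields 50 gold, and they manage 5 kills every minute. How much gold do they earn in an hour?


Gold per minute = 50 * 5 = 250
Gold per hour = 250 * 60 = 15000

15000 gold/hour


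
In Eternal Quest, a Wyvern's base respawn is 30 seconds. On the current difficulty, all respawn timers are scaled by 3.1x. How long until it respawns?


Respawn time = base * multiplier
= 30 * 3.1
= 93.0 seconds

93.0 seconds


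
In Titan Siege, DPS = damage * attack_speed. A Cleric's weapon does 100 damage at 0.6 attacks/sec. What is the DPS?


DPS = damage * attack_speed
= 100 * 0.6
= 60.0

60.0 DPS


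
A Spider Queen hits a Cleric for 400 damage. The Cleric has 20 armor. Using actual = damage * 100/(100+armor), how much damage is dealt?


actual = 400 * 100 / (100 + 20)
= 400 * 100 / 120
= 40000 / 120
= 333.33

333.33 damage


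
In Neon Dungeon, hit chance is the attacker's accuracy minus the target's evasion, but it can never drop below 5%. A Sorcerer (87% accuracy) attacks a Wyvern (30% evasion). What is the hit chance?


accuracy - evasion = 87 - 30 = 57
Apply floor: max(57, 5) = 57
Hit chance = 57%

57%


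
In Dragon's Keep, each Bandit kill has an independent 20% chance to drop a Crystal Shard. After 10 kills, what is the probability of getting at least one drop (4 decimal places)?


P(at least one) = 1 - P(none) = 1 - (1-p)^n
p = 20/100 = 0.2
1 - p = 0.8
(1 - p)^10 = 0.8^10 = 0.107374
P(at least one) = 1 - 0.107374 = 0.8926

0.8926


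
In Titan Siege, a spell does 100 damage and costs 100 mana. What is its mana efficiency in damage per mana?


Efficiency = damage / mana
= 100 / 100
= 1.00

1.00 dmg/mana


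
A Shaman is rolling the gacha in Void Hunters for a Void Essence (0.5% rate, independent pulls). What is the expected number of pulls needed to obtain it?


Expected pulls for a geometric distribution = 1/p = 100 / rate%
= 100 / 0.5
= 200.0

200.0 pulls


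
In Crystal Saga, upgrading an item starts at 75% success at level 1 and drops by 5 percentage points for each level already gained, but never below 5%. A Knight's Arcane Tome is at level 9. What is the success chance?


raw_rate = 75 - 5 * (9 - 1)
= 75 - 5 * 8
= 75 - 40
= 35
Apply floor: max(35, 5) = 35%

35%


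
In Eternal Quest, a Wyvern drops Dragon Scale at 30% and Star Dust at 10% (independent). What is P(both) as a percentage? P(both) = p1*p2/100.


For independent events, P(both) = P(A) * P(B)
= 30% * 10%
= 300 / 100 %
= 3.0%

3.0%


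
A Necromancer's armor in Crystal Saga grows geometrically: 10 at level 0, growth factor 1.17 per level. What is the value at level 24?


value = base * growth^level
= 10 * 1.17^24
= 10 * 43.297287
= 432.97

432.97 armor


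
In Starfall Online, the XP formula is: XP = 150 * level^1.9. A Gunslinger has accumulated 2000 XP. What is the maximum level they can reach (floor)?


XP = 150 * level^1.9, so level = (XP / 150)^(1/1.9)
= (2000 / 150)^(1/1.9)
= 13.3333^0.5263
= 3.9091
Floor: level = 3

level 3


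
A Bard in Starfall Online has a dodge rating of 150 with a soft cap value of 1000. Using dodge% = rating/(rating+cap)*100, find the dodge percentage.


dodge% = 150 / (150 + 1000) * 100
= 150 / 1150 * 100
= 0.130435 * 100
= 13.04%

13.04%


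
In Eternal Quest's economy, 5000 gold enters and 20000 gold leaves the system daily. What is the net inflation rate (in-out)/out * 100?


Net gold = 5000 - 20000 = -15000
Inflation rate = net / sunk * 100 = -15000 / 20000 * 100
= -0.75 * 100
= -75.00%

-75.00%


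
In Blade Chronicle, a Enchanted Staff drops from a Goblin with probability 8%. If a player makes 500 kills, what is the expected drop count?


Expected drops = kills * (drop_rate / 100)
= 500 * (8 / 100)
= 500 * 0.08
= 40.0

40.0 drops


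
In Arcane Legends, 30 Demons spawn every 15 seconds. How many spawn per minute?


Spawns per minute = count * (60 / interval)
= 30 * (60 / 15)
= 30 * 4.0
= 120.0

120.0 per minute


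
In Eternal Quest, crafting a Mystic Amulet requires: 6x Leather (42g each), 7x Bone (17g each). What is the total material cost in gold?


Cost breakdown:
  Leather: 6 * 42 = 252
  Bone: 7 * 17 = 119
Total = 252 + 119 = 371

371 gold


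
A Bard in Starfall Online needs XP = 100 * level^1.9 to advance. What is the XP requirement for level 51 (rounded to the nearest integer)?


XP = 100 * level^1.9
Substitute level = 51:
XP = 100 * 51^1.9
= 100 * 1755.4293
= 175543

175543 XP


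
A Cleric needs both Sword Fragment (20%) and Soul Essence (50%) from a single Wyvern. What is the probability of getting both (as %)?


For independent events, P(both) = P(A) * P(B)
= 20% * 50%
= 1000 / 100 %
= 10.0%

10.0%


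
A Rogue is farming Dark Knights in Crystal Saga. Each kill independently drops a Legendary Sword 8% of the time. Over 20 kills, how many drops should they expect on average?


Expected drops = kills * (drop_rate / 100)
= 20 * (8 / 100)
= 20 * 0.08
= 1.6

1.6 drops


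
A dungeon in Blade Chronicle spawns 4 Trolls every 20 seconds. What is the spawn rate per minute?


Spawns per minute = count * (60 / interval)
= 4 * (60 / 20)
= 4 * 3.0
= 12.0

12.0 per minute


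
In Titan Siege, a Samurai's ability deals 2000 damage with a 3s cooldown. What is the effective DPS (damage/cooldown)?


DPS = damage / cooldown
= 2000 / 3
= 666.67

666.67 DPS


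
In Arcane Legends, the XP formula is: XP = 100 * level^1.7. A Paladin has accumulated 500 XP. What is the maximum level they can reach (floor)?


XP = 100 * level^1.7, so level = (XP / 100)^(1/1.7)
= (500 / 100)^(1/1.7)
= 5.0^0.5882
= 2.5773
Floor: level = 2

level 2


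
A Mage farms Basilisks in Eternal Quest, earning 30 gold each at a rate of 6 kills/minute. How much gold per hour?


Gold per minute = 30 * 6 = 180
Gold per hour = 180 * 60 = 10800

10800 gold/hour


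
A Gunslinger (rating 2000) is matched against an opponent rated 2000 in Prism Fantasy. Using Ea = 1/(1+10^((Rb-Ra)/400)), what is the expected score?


Elo expected score: Ea = 1/(1 + 10^((Rb-Ra)/400))
Rb - Ra = 2000 - 2000 = 0
(Rb-Ra)/400 = 0/400 = 0.0
10^0.0 = 1.0
Ea = 1/(1 + 1.0) = 1/2.0 = 0.5000

0.5000


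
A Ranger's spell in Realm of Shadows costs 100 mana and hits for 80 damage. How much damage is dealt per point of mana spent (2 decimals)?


Efficiency = damage / mana
= 80 / 100
= 0.80

0.80 dmg/mana


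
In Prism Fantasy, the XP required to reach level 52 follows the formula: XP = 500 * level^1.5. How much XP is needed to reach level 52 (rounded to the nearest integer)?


XP = 500 * level^1.5
Substitute level = 52:
XP = 500 * 52^1.5
= 500 * 374.9773
= 187489

187489 XP


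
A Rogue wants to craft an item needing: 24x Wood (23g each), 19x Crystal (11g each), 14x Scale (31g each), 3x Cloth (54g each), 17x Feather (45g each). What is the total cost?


Cost breakdown:
  Wood: 24 * 23 = 552
  Crystal: 19 * 11 = 209
  Scale: 14 * 31 = 434
  Cloth: 3 * 54 = 162
  Feather: 17 * 45 = 765
Total = 552 + 209 + 434 + 162 + 765 = 2122

2122 gold


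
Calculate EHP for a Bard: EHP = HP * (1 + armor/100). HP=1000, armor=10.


EHP = 1000 * (1 + 10/100)
= 1000 * (1 + 0.1)
= 1000 * 1.1
= 1100.0

1100.0 EHP


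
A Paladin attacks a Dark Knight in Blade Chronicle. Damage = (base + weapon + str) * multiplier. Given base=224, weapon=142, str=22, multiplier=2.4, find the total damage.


Sum base + weapon + str = 224 + 142 + 22 = 388
Multiply by 2.4:
388 * 2.4 = 931.2

931.2 damage


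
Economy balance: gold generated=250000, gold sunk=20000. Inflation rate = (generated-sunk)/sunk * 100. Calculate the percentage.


Net gold = 250000 - 20000 = 230000
Inflation rate = net / sunk * 100 = 230000 / 20000 * 100
= 11.5 * 100
= 1150.00%

1150.00%


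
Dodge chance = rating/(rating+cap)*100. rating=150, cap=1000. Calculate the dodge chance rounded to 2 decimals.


dodge% = 150 / (150 + 1000) * 100
= 150 / 1150 * 100
= 0.130435 * 100
= 13.04%

13.04%


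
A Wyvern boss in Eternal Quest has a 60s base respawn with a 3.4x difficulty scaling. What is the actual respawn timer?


Respawn time = base * multiplier
= 60 * 3.4
= 204.0 seconds

204.0 seconds


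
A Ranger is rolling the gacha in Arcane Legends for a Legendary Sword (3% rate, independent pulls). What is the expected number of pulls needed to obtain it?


Expected pulls for a geometric distribution = 1/p = 100 / rate%
= 100 / 3
= 33.33

33.33 pulls


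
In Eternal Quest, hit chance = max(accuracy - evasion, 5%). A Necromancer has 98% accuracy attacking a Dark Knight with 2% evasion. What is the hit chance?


accuracy - evasion = 98 - 2 = 96
Apply floor: max(96, 5) = 96
Hit chance = 96%

96%


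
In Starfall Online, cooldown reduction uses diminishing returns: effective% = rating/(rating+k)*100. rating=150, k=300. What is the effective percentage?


effective% = rating / (rating + k) * 100
= 150 / (150 + 300) * 100
= 150 / 450 * 100
= 0.333333 * 100
= 33.33%

33.33%


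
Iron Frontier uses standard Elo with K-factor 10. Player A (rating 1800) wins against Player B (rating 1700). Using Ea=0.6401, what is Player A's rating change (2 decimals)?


Elo update: delta = K * (S - Ea), where S = 1 (wins)
S - Ea = 1 - 0.6401 = 0.3599
Rating change = 10 * 0.3599
= 3.60

3.60 rating points


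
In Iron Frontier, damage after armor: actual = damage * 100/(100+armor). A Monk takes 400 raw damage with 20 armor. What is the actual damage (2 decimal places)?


actual = 400 * 100 / (100 + 20)
= 400 * 100 / 120
= 40000 / 120
= 333.33

333.33 damage


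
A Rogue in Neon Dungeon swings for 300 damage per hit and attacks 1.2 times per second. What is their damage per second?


DPS = damage * attack_speed
= 300 * 1.2
= 360.0

360.0 DPS


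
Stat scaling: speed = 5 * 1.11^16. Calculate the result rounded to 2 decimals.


value = base * growth^level
= 5 * 1.11^16
= 5 * 5.310894
= 26.55

26.55 speed


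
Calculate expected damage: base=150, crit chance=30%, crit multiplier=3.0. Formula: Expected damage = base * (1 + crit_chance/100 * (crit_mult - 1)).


E[dmg] = base * (1 + crit_chance * (crit_mult - 1))
cc as decimal = 30/100 = 0.3
cm - 1 = 3.0 - 1 = 2.0
Bonus factor = 0.3 * 2.0 = 0.6
Total multiplier = 1 + 0.6 = 1.6
Expected damage = 150 * 1.6 = 240.00

240.00 damage


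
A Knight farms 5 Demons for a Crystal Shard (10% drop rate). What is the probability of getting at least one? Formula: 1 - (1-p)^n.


P(at least one) = 1 - P(none) = 1 - (1-p)^n
p = 10/100 = 0.1
1 - p = 0.9
(1 - p)^5 = 0.9^5 = 0.590490
P(at least one) = 1 - 0.590490 = 0.4095

0.4095


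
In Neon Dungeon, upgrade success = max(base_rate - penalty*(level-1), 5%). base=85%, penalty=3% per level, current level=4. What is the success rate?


raw_rate = 85 - 3 * (4 - 1)
= 85 - 3 * 3
= 85 - 9
= 76
Apply floor: max(76, 5) = 76%

76%


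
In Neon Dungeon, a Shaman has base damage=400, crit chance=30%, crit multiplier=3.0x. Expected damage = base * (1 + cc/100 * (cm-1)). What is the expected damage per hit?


E[dmg] = base * (1 + crit_chance * (crit_mult - 1))
cc as decimal = 30/100 = 0.3
cm - 1 = 3.0 - 1 = 2.0
Bonus factor = 0.3 * 2.0 = 0.6
Total multiplier = 1 + 0.6 = 1.6
Expected damage = 400 * 1.6 = 640.00

640.00 damage


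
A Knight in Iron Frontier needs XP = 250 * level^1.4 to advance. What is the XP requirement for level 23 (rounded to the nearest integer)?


XP = 250 * level^1.4
Substitute level = 23:
XP = 250 * 23^1.4
= 250 * 80.6156
= 20154

20154 XP


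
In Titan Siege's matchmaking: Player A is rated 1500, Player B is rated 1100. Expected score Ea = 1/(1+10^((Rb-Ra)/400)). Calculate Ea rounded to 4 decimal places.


Elo expected score: Ea = 1/(1 + 10^((Rb-Ra)/400))
Rb - Ra = 1100 - 1500 = -400
(Rb-Ra)/400 = -400/400 = -1.0
10^-1.0 = 0.1
Ea = 1/(1 + 0.1) = 1/1.1 = 0.9091

0.9091


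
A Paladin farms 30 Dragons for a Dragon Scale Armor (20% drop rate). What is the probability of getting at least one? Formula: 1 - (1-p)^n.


P(at least one) = 1 - P(none) = 1 - (1-p)^n
p = 20/100 = 0.2
1 - p = 0.8
(1 - p)^30 = 0.8^30 = 0.001238
P(at least one) = 1 - 0.001238 = 0.9988

0.9988


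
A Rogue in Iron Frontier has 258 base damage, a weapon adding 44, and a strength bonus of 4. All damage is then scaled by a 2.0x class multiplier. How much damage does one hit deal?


Sum base + weapon + str = 258 + 44 + 4 = 306
Multiply by 2.0:
306 * 2.0 = 612.0

612.0 damage


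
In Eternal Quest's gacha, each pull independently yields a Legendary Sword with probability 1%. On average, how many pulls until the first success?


Expected pulls for a geometric distribution = 1/p = 100 / rate%
= 100 / 1
= 100.0

100.0 pulls


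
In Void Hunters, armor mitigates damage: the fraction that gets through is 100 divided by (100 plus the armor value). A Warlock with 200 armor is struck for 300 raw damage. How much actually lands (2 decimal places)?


actual = 300 * 100 / (100 + 200)
= 300 * 100 / 300
= 30000 / 300
= 100.00

100.00 damage


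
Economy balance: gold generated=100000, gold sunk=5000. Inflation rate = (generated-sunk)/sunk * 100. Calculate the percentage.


Net gold = 100000 - 5000 = 95000
Inflation rate = net / sunk * 100 = 95000 / 5000 * 100
= 19.0 * 100
= 1900.00%

1900.00%


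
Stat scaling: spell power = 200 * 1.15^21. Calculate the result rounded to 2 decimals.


value = base * growth^level
= 200 * 1.15^21
= 200 * 18.821518
= 3764.30

3764.30 spell power


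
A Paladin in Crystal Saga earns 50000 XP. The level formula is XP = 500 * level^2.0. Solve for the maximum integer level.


XP = 500 * level^2.0, so level = (XP / 500)^(1/2.0)
= (50000 / 500)^(1/2.0)
= 100.0^0.5
= 10.0
Floor: level = 10

level 10


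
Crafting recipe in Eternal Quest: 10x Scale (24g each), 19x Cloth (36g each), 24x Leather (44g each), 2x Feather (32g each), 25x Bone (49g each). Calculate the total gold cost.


Cost breakdown:
  Scale: 10 * 24 = 240
  Cloth: 19 * 36 = 684
  Leather: 24 * 44 = 1056
  Feather: 2 * 32 = 64
  Bone: 25 * 49 = 1225
Total = 240 + 684 + 1056 + 64 + 1225 = 3269

3269 gold


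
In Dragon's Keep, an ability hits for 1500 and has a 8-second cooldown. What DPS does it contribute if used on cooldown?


DPS = damage / cooldown
= 1500 / 8
= 187.50

187.50 DPS


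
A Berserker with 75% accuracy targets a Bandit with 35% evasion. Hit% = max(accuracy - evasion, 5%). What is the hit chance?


accuracy - evasion = 75 - 35 = 40
Apply floor: max(40, 5) = 40
Hit chance = 40%

40%


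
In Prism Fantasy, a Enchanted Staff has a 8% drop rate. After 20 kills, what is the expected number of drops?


Expected drops = kills * (drop_rate / 100)
= 20 * (8 / 100)
= 20 * 0.08
= 1.6

1.6 drops


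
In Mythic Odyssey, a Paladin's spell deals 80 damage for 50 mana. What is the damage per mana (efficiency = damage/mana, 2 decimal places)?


Efficiency = damage / mana
= 80 / 50
= 1.60

1.60 dmg/mana


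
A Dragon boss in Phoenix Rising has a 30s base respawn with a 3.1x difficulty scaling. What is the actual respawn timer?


Respawn time = base * multiplier
= 30 * 3.1
= 93.0 seconds

93.0 seconds


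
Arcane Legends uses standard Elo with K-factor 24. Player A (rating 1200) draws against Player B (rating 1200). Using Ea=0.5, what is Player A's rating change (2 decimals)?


Elo update: delta = K * (S - Ea), where S = 0.5 (draws)
S - Ea = 0.5 - 0.5 = 0.0
Rating change = 24 * 0.0
= 0.00

0.00 rating points


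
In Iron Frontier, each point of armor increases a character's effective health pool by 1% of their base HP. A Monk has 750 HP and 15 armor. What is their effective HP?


EHP = 750 * (1 + 15/100)
= 750 * (1 + 0.15)
= 750 * 1.15
= 862.5

862.5 EHP


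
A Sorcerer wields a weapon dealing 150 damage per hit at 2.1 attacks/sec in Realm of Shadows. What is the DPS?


DPS = damage * attack_speed
= 150 * 2.1
= 315.0

315.0 DPS


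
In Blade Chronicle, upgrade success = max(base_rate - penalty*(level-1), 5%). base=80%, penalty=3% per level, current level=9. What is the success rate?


raw_rate = 80 - 3 * (9 - 1)
= 80 - 3 * 8
= 80 - 24
= 56
Apply floor: max(56, 5) = 56%

56%


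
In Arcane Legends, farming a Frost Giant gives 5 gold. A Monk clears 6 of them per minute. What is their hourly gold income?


Gold per minute = 5 * 6 = 30
Gold per hour = 30 * 60 = 1800

1800 gold/hour


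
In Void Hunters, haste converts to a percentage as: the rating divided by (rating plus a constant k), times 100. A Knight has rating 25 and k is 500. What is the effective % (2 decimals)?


effective% = rating / (rating + k) * 100
= 25 / (25 + 500) * 100
= 25 / 525 * 100
= 0.047619 * 100
= 4.76%

4.76%


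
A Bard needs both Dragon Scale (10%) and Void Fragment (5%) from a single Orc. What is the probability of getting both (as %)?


For independent events, P(both) = P(A) * P(B)
= 10% * 5%
= 50 / 100 %
= 0.5%

0.5%


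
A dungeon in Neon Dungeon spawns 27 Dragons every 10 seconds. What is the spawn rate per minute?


Spawns per minute = count * (60 / interval)
= 27 * (60 / 10)
= 27 * 6.0
= 162.0

162.0 per minute


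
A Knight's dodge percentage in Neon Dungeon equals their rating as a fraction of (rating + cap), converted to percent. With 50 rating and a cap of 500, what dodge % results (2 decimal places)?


dodge% = 50 / (50 + 500) * 100
= 50 / 550 * 100
= 0.090909 * 100
= 9.09%

9.09%


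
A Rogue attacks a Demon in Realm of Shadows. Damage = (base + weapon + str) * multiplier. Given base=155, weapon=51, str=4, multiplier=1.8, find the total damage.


Sum base + weapon + str = 155 + 51 + 4 = 210
Multiply by 1.8:
210 * 1.8 = 378.0

378.0 damage


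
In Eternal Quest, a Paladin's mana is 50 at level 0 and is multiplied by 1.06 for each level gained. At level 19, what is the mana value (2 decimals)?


value = base * growth^level
= 50 * 1.06^19
= 50 * 3.0256
= 151.28

151.28 mana


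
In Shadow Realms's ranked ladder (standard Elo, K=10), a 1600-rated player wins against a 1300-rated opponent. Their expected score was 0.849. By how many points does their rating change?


Elo update: delta = K * (S - Ea), where S = 1 (wins)
S - Ea = 1 - 0.849 = 0.151
Rating change = 10 * 0.151
= 1.51

1.51 rating points


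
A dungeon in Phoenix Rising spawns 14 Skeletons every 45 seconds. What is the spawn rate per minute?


Spawns per minute = count * (60 / interval)
= 14 * (60 / 45)
= 14 * 1.3333
= 18.67

18.67 per minute


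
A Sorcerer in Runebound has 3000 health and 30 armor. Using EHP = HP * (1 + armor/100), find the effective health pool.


EHP = 3000 * (1 + 30/100)
= 3000 * (1 + 0.3)
= 3000 * 1.3
= 3900.0

3900.0 EHP


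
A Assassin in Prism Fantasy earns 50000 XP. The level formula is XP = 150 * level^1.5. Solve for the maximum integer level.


XP = 150 * level^1.5, so level = (XP / 150)^(1/1.5)
= (50000 / 150)^(1/1.5)
= 333.3333^0.6667
= 48.075
Floor: level = 48

level 48


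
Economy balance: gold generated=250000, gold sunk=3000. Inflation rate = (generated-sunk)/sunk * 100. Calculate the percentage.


Net gold = 250000 - 3000 = 247000
Inflation rate = net / sunk * 100 = 247000 / 3000 * 100
= 82.333333 * 100
= 8233.33%

8233.33%


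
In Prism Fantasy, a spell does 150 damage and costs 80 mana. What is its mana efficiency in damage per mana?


Efficiency = damage / mana
= 150 / 80
= 1.88

1.88 dmg/mana


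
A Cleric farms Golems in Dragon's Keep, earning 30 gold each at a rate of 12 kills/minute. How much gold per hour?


Gold per minute = 30 * 12 = 360
Gold per hour = 360 * 60 = 21600

21600 gold/hour


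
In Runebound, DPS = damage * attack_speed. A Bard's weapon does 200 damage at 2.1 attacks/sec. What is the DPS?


DPS = damage * attack_speed
= 200 * 2.1
= 420.0

420.0 DPS


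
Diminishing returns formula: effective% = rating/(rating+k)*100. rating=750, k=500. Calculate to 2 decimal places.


effective% = rating / (rating + k) * 100
= 750 / (750 + 500) * 100
= 750 / 1250 * 100
= 0.6 * 100
= 60.00%

60.00%


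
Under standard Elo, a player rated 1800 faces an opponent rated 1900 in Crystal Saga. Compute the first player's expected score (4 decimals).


Elo expected score: Ea = 1/(1 + 10^((Rb-Ra)/400))
Rb - Ra = 1900 - 1800 = 100
(Rb-Ra)/400 = 100/400 = 0.25
10^0.25 = 1.778279
Ea = 1/(1 + 1.778279) = 1/2.778279 = 0.3599

0.3599


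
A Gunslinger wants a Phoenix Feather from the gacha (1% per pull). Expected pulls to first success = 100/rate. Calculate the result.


Expected pulls for a geometric distribution = 1/p = 100 / rate%
= 100 / 1
= 100.0

100.0 pulls


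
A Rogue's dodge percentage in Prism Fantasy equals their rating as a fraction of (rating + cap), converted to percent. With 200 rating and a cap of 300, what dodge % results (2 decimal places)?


dodge% = 200 / (200 + 300) * 100
= 200 / 500 * 100
= 0.4 * 100
= 40.00%

40.00%


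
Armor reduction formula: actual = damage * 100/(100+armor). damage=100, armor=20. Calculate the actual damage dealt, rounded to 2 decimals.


actual = 100 * 100 / (100 + 20)
= 100 * 100 / 120
= 10000 / 120
= 83.33

83.33 damage


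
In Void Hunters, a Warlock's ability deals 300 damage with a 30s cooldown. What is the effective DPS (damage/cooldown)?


DPS = damage / cooldown
= 300 / 30
= 10.00

10.00 DPS


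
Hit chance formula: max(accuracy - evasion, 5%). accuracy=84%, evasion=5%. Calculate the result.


accuracy - evasion = 84 - 5 = 79
Apply floor: max(79, 5) = 79
Hit chance = 79%

79%


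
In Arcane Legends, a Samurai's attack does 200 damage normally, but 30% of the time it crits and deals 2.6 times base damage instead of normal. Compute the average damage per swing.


E[dmg] = base * (1 + crit_chance * (crit_mult - 1))
cc as decimal = 30/100 = 0.3
cm - 1 = 2.6 - 1 = 1.6
Bonus factor = 0.3 * 1.6 = 0.48
Total multiplier = 1 + 0.48 = 1.48
Expected damage = 200 * 1.48 = 296.00

296.00 damage


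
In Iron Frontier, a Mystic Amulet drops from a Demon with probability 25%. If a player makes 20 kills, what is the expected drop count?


Expected drops = kills * (drop_rate / 100)
= 20 * (25 / 100)
= 20 * 0.25
= 5.0

5.0 drops


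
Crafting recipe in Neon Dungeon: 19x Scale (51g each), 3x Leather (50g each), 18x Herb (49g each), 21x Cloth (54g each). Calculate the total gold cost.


Cost breakdown:
  Scale: 19 * 51 = 969
  Leather: 3 * 50 = 150
  Herb: 18 * 49 = 882
  Cloth: 21 * 54 = 1134
Total = 969 + 150 + 882 + 1134 = 3135

3135 gold


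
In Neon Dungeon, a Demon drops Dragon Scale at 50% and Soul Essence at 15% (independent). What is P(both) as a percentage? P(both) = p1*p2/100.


For independent events, P(both) = P(A) * P(B)
= 50% * 15%
= 750 / 100 %
= 7.5%

7.5%


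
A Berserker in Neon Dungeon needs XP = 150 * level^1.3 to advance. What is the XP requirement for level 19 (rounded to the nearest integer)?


XP = 150 * level^1.3
Substitute level = 19:
XP = 150 * 19^1.3
= 150 * 45.96
= 6894

6894 XP


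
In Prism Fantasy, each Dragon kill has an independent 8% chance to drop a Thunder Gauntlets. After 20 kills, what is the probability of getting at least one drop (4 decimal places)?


P(at least one) = 1 - P(none) = 1 - (1-p)^n
p = 8/100 = 0.08
1 - p = 0.92
(1 - p)^20 = 0.92^20 = 0.188693
P(at least one) = 1 - 0.188693 = 0.8113

0.8113


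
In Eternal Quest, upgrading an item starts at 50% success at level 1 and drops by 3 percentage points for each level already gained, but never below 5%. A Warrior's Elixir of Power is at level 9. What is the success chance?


raw_rate = 50 - 3 * (9 - 1)
= 50 - 3 * 8
= 50 - 24
= 26
Apply floor: max(26, 5) = 26%

26%


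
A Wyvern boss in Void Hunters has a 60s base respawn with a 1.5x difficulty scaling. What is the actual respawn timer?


Respawn time = base * multiplier
= 60 * 1.5
= 90.0 seconds

90.0 seconds


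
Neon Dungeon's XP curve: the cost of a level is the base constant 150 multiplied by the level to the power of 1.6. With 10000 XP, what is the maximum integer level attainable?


XP = 150 * level^1.6, so level = (XP / 150)^(1/1.6)
= (10000 / 150)^(1/1.6)
= 66.6667^0.625
= 13.802
Floor: level = 13

level 13


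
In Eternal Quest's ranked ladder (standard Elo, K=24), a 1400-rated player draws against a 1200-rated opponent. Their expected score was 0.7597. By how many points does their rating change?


Elo update: delta = K * (S - Ea), where S = 0.5 (draws)
S - Ea = 0.5 - 0.7597 = -0.2597
Rating change = 24 * -0.2597
= -6.23

-6.23 rating points


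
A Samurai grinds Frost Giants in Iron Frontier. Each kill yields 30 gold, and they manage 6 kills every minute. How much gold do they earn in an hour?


Gold per minute = 30 * 6 = 180
Gold per hour = 180 * 60 = 10800

10800 gold/hour


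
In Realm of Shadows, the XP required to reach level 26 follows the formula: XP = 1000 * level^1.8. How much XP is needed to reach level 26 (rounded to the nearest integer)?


XP = 1000 * level^1.8
Substitute level = 26:
XP = 1000 * 26^1.8
= 1000 * 352.3319
= 352332

352332 XP


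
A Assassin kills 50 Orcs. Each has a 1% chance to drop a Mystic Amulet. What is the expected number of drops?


Expected drops = kills * (drop_rate / 100)
= 50 * (1 / 100)
= 50 * 0.01
= 0.5

0.5 drops


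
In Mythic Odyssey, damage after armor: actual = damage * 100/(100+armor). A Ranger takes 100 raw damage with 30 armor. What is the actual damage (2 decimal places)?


actual = 100 * 100 / (100 + 30)
= 100 * 100 / 130
= 10000 / 130
= 76.92

76.92 damage


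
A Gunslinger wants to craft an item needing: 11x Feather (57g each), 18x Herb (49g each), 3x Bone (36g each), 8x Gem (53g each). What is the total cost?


Cost breakdown:
  Feather: 11 * 57 = 627
  Herb: 18 * 49 = 882
  Bone: 3 * 36 = 108
  Gem: 8 * 53 = 424
Total = 627 + 882 + 108 + 424 = 2041

2041 gold


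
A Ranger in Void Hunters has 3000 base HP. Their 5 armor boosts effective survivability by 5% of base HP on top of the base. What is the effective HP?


EHP = 3000 * (1 + 5/100)
= 3000 * (1 + 0.05)
= 3000 * 1.05
= 3150.0

3150.0 EHP


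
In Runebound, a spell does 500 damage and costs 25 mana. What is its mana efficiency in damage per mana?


Efficiency = damage / mana
= 500 / 25
= 20.00

20.00 dmg/mana


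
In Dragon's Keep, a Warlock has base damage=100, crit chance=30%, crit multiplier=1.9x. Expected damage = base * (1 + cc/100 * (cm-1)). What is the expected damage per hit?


E[dmg] = base * (1 + crit_chance * (crit_mult - 1))
cc as decimal = 30/100 = 0.3
cm - 1 = 1.9 - 1 = 0.9
Bonus factor = 0.3 * 0.9 = 0.27
Total multiplier = 1 + 0.27 = 1.27
Expected damage = 100 * 1.27 = 127.00

127.00 damage


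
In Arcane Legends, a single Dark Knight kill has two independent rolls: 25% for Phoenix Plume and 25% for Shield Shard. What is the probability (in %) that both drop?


For independent events, P(both) = P(A) * P(B)
= 25% * 25%
= 625 / 100 %
= 6.25%

6.25%


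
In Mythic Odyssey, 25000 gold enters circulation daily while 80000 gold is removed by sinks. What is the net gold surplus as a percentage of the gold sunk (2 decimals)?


Net gold = 25000 - 80000 = -55000
Inflation rate = net / sunk * 100 = -55000 / 80000 * 100
= -0.6875 * 100
= -68.75%

-68.75%


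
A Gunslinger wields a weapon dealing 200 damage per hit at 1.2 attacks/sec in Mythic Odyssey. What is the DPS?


DPS = damage * attack_speed
= 200 * 1.2
= 240.0

240.0 DPS


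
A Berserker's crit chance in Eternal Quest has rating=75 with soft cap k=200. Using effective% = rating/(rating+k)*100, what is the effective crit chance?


effective% = rating / (rating + k) * 100
= 75 / (75 + 200) * 100
= 75 / 275 * 100
= 0.272727 * 100
= 27.27%

27.27%


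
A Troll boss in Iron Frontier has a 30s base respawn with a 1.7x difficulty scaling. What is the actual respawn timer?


Respawn time = base * multiplier
= 30 * 1.7
= 51.0 seconds

51.0 seconds


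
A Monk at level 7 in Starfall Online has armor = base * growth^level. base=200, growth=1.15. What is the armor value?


value = base * growth^level
= 200 * 1.15^7
= 200 * 2.66002
= 532.00

532.00 armor


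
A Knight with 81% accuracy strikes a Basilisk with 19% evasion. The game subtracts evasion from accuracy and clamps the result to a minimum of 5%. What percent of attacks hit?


accuracy - evasion = 81 - 19 = 62
Apply floor: max(62, 5) = 62
Hit chance = 62%

62%


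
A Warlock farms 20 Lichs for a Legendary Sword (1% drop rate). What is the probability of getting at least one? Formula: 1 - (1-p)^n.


P(at least one) = 1 - P(none) = 1 - (1-p)^n
p = 1/100 = 0.01
1 - p = 0.99
(1 - p)^20 = 0.99^20 = 0.817907
P(at least one) = 1 - 0.817907 = 0.1821

0.1821


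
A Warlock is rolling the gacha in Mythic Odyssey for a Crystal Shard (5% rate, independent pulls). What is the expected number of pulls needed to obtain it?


Expected pulls for a geometric distribution = 1/p = 100 / rate%
= 100 / 5
= 20.0

20.0 pulls


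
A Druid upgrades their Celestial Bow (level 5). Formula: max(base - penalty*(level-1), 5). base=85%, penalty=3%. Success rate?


raw_rate = 85 - 3 * (5 - 1)
= 85 - 3 * 4
= 85 - 12
= 73
Apply floor: max(73, 5) = 73%

73%


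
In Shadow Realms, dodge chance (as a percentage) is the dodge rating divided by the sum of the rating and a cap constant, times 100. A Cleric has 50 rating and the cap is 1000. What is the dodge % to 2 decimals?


dodge% = 50 / (50 + 1000) * 100
= 50 / 1050 * 100
= 0.047619 * 100
= 4.76%

4.76%


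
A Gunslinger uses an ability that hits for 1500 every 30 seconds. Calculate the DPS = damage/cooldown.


DPS = damage / cooldown
= 1500 / 30
= 50.00

50.00 DPS


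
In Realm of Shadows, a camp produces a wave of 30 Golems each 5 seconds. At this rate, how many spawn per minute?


Spawns per minute = count * (60 / interval)
= 30 * (60 / 5)
= 30 * 12.0
= 360.0

360.0 per minute


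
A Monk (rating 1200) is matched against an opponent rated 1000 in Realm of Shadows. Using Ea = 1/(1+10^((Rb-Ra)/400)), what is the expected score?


Elo expected score: Ea = 1/(1 + 10^((Rb-Ra)/400))
Rb - Ra = 1000 - 1200 = -200
(Rb-Ra)/400 = -200/400 = -0.5
10^-0.5 = 0.316228
Ea = 1/(1 + 0.316228) = 1/1.316228 = 0.7597

0.7597


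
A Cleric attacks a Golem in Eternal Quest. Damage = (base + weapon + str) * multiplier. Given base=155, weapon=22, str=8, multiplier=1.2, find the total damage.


Sum base + weapon + str = 155 + 22 + 8 = 185
Multiply by 1.2:
185 * 1.2 = 222.0

222.0 damage


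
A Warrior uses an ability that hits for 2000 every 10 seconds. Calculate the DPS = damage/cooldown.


DPS = damage / cooldown
= 2000 / 10
= 200.00

200.00 DPS


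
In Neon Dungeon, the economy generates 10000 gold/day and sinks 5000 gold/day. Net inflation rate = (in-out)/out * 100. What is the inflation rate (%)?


Net gold = 10000 - 5000 = 5000
Inflation rate = net / sunk * 100 = 5000 / 5000 * 100
= 1.0 * 100
= 100.00%

100.00%


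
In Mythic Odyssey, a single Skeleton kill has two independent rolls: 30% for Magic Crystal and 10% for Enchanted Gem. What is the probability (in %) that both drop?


For independent events, P(both) = P(A) * P(B)
= 30% * 10%
= 300 / 100 %
= 3.0%

3.0%


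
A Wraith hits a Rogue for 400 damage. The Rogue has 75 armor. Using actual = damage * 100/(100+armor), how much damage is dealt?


actual = 400 * 100 / (100 + 75)
= 400 * 100 / 175
= 40000 / 175
= 228.57

228.57 damage


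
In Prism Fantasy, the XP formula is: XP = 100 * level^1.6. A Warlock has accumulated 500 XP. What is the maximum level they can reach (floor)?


XP = 100 * level^1.6, so level = (XP / 100)^(1/1.6)
= (500 / 100)^(1/1.6)
= 5.0^0.625
= 2.7344
Floor: level = 2

level 2


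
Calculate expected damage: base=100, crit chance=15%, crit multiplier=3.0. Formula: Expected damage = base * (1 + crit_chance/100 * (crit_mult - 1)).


E[dmg] = base * (1 + crit_chance * (crit_mult - 1))
cc as decimal = 15/100 = 0.15
cm - 1 = 3.0 - 1 = 2.0
Bonus factor = 0.15 * 2.0 = 0.3
Total multiplier = 1 + 0.3 = 1.3
Expected damage = 100 * 1.3 = 130.00

130.00 damage


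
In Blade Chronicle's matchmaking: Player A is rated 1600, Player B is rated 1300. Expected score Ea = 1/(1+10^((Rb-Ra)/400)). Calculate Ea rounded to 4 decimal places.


Elo expected score: Ea = 1/(1 + 10^((Rb-Ra)/400))
Rb - Ra = 1300 - 1600 = -300
(Rb-Ra)/400 = -300/400 = -0.75
10^-0.75 = 0.177828
Ea = 1/(1 + 0.177828) = 1/1.177828 = 0.8490

0.8490


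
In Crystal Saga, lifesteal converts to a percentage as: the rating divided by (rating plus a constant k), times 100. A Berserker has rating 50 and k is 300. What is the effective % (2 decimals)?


effective% = rating / (rating + k) * 100
= 50 / (50 + 300) * 100
= 50 / 350 * 100
= 0.142857 * 100
= 14.29%

14.29%


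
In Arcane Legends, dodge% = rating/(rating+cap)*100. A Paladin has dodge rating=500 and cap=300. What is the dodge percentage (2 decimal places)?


dodge% = 500 / (500 + 300) * 100
= 500 / 800 * 100
= 0.625 * 100
= 62.50%

62.50%


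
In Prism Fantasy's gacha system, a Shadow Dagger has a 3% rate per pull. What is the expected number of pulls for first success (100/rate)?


Expected pulls for a geometric distribution = 1/p = 100 / rate%
= 100 / 3
= 33.33

33.33 pulls


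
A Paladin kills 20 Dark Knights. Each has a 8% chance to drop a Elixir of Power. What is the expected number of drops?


Expected drops = kills * (drop_rate / 100)
= 20 * (8 / 100)
= 20 * 0.08
= 1.6

1.6 drops


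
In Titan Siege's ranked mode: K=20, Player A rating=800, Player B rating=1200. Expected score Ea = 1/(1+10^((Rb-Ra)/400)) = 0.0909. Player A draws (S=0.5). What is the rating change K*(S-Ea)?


Elo update: delta = K * (S - Ea), where S = 0.5 (draws)
S - Ea = 0.5 - 0.0909 = 0.4091
Rating change = 20 * 0.4091
= 8.18

8.18 rating points


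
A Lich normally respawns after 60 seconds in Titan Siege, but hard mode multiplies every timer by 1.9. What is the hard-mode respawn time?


Respawn time = base * multiplier
= 60 * 1.9
= 114.0 seconds

114.0 seconds


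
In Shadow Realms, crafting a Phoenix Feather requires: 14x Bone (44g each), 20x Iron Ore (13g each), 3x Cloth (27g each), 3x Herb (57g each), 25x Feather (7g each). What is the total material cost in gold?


Cost breakdown:
  Bone: 14 * 44 = 616
  Iron Ore: 20 * 13 = 260
  Cloth: 3 * 27 = 81
  Herb: 3 * 57 = 171
  Feather: 25 * 7 = 175
Total = 616 + 260 + 81 + 171 + 175 = 1303

1303 gold


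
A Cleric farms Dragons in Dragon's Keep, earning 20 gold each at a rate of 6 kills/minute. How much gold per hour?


Gold per minute = 20 * 6 = 120
Gold per hour = 120 * 60 = 7200

7200 gold/hour


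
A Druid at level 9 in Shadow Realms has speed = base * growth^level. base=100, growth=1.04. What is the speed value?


value = base * growth^level
= 100 * 1.04^9
= 100 * 1.423312
= 142.33

142.33 speed


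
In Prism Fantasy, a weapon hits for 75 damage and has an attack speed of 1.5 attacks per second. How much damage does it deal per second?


DPS = damage * attack_speed
= 75 * 1.5
= 112.5

112.5 DPS


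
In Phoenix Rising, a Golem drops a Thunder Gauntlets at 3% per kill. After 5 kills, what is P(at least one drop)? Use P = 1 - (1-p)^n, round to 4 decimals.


P(at least one) = 1 - P(none) = 1 - (1-p)^n
p = 3/100 = 0.03
1 - p = 0.97
(1 - p)^5 = 0.97^5 = 0.858734
P(at least one) = 1 - 0.858734 = 0.1413

0.1413


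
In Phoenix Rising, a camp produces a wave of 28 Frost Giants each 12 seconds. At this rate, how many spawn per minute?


Spawns per minute = count * (60 / interval)
= 28 * (60 / 12)
= 28 * 5.0
= 140.0

140.0 per minute


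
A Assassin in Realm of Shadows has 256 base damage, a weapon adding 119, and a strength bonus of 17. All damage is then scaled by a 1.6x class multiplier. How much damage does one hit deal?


Sum base + weapon + str = 256 + 119 + 17 = 392
Multiply by 1.6:
392 * 1.6 = 627.2

627.2 damage


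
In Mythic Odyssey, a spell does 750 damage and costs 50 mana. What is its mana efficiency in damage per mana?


Efficiency = damage / mana
= 750 / 50
= 15.00

15.00 dmg/mana


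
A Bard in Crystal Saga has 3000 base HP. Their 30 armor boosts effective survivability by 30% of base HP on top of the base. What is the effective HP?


EHP = 3000 * (1 + 30/100)
= 3000 * (1 + 0.3)
= 3000 * 1.3
= 3900.0

3900.0 EHP


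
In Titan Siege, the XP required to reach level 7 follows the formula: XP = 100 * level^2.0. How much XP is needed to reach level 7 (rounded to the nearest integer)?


XP = 100 * level^2.0
Substitute level = 7:
XP = 100 * 7^2.0
= 100 * 49.0
= 4900

4900 XP


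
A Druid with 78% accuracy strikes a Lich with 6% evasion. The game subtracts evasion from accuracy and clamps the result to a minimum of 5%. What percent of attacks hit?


accuracy - evasion = 78 - 6 = 72
Apply floor: max(72, 5) = 72
Hit chance = 72%

72%


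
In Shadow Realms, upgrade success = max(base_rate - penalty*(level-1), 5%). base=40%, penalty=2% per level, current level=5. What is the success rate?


raw_rate = 40 - 2 * (5 - 1)
= 40 - 2 * 4
= 40 - 8
= 32
Apply floor: max(32, 5) = 32%

32%


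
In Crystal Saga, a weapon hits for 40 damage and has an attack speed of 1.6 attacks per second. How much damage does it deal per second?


DPS = damage * attack_speed
= 40 * 1.6
= 64.0

64.0 DPS


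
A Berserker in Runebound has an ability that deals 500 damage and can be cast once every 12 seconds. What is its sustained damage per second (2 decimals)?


DPS = damage / cooldown
= 500 / 12
= 41.67

41.67 DPS
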